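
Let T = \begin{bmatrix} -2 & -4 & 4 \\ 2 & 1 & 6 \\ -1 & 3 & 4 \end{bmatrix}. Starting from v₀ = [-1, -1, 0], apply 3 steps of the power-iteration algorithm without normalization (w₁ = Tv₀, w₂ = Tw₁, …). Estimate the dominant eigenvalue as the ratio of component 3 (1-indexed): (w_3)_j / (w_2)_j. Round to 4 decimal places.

4.0435

w1 = Tv₀ = ((-2)·(-1) + (-4)·(-1) + 4·0; 2·(-1) + 1·(-1) + 6·0; (-1)·(-1) + 3·(-1) + 4·0) = (6, -3, -2)
w2 = Tw1 = ((-2)·6 + (-4)·(-3) + 4·(-2); 2·6 + 1·(-3) + 6·(-2); (-1)·6 + 3·(-3) + 4·(-2)) = (-8, -3, -23)
w3 = Tw2 = (-64, -157, -93)
Ratio at component: -93 / -23 = 4.0435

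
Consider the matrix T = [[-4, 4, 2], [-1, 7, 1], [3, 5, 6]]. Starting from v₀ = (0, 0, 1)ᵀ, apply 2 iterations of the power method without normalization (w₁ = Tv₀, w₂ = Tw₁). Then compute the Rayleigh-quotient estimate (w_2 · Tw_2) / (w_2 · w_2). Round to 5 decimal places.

w1 = Tv₀ = (2, 1, 6)
w2 = Tw1 = (8, 11, 47)
Tw2 = (106, 116, 361)
w2·Tw2 = 8·106 + 11·116 + 47·361 = 19091; w2·w2 = 8·8 + 11·11 + 47·47 = 2394
λ ≈ 19091/2394 = 7.97452

λ ≈ 7.97452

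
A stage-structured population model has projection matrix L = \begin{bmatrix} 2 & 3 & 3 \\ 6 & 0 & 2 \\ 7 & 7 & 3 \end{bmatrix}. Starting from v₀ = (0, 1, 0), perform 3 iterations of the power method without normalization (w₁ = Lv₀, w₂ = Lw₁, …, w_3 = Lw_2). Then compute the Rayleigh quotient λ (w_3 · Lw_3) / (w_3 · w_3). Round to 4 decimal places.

10.1026

w1 = Lv₀ = (2·0 + 3·1 + 3·0; 6·0 + 0·1 + 2·0; 7·0 + 7·1 + 3·0) = (3, 0, 7)
w2 = Lw1 = (2·3 + 3·0 + 3·7; 6·3 + 0·0 + 2·7; 7·3 + 7·0 + 3·7) = (27, 32, 42)
w3 = Lw2 = (276, 246, 539)
Lw3 = (2907, 2734, 5271)
w3·Lw3 = 276·2907 + 246·2734 + 539·5271 = 4315965; w3·w3 = 276·276 + 246·246 + 539·539 = 427213
λ ≈ 4315965/427213 = 10.1026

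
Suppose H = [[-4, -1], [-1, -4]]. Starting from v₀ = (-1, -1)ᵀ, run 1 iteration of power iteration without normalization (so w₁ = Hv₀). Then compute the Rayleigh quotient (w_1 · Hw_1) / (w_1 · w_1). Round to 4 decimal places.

w1 = Hv₀ = ((-4)·(-1) + (-1)·(-1); (-1)·(-1) + (-4)·(-1)) = (5, 5)
Hw1 = (-25, -25)
w1·Hw1 = 5·(-25) + 5·(-25) = -250; w1·w1 = 5·5 + 5·5 = 50
λ ≈ -250/50 = -5.0000

λ ≈ -5.0000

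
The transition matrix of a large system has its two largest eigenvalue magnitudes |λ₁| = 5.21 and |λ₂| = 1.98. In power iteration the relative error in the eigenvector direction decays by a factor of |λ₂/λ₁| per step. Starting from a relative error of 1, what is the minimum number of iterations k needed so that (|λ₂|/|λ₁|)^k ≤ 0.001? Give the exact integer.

|λ₂/λ₁| = 1.98/5.21 = 0.38004
Need k ≥ ln(0.001) / ln(0.38004) = -6.9078 / -0.9675 ≈ 7.140
Smallest integer k satisfying the bound: 8

8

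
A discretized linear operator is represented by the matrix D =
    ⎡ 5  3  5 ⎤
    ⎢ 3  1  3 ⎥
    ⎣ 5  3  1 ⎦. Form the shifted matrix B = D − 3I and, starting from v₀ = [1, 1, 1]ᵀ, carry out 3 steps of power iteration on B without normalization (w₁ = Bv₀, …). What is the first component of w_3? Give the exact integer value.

B = D − 3I has rows (2, 3, 5); (3, -2, 3); (5, 3, -2)
w1 = Bv₀ = (2·1 + 3·1 + 5·1; 3·1 + (-2)·1 + 3·1; 5·1 + 3·1 + (-2)·1) = (10, 4, 6)
w2 = Bw1 = (2·10 + 3·4 + 5·6; 3·10 + (-2)·4 + 3·6; 5·10 + 3·4 + (-2)·6) = (62, 40, 50)
w3 = Bw2 = (494, 256, 330)
Requested component of w3: 494

494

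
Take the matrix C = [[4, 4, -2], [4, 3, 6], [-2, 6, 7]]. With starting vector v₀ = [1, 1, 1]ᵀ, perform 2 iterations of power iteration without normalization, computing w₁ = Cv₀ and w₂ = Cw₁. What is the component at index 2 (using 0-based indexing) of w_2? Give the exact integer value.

w1 = Cv₀ = (6, 13, 11)
w2 = Cw1 = (54, 129, 143)
The requested component of w2 is 143.

143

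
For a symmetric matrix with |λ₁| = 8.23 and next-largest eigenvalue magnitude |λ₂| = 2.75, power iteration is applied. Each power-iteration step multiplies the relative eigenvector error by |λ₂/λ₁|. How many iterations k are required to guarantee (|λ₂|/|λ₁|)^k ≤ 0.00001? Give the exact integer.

|λ₂/λ₁| = 2.75/8.23 = 0.33414
Need k ≥ ln(0.00001) / ln(0.33414) = -11.5129 / -1.0962 ≈ 10.503
Smallest integer k satisfying the bound: 11

11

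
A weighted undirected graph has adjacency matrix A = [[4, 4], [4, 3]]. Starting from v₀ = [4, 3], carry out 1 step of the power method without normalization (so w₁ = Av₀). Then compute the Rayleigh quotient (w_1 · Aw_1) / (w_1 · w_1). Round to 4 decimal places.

7.5309

w1 = Av₀ = (4·4 + 4·3; 4·4 + 3·3) = (28, 25)
Aw1 = (212, 187)
w1·Aw1 = 28·212 + 25·187 = 10611; w1·w1 = 28·28 + 25·25 = 1409
λ ≈ 10611/1409 = 7.5309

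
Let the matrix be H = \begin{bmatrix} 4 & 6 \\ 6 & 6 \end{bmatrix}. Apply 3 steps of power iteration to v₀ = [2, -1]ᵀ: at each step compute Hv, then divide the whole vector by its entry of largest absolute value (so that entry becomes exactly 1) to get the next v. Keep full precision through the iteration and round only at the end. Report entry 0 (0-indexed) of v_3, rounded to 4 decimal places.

Hv0 = (2.00000, 6.00000); divide by 6.00000 → v1 = (0.33333, 1.00000)
Hv1 = (7.33333, 8.00000); divide by 8.00000 → v2 = (0.91667, 1.00000)
Hv2 = (9.66667, 11.50000); divide by 11.50000 → v3 = (0.84058, 1.00000)
Requested entry of v3: 464/552 = 0.8406

0.8406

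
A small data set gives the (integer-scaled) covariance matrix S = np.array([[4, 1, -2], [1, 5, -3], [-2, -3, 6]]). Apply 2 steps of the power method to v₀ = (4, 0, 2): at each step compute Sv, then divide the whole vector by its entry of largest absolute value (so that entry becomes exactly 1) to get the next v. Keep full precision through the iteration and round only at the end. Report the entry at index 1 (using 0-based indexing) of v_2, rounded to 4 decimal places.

Sv0 = (12.00000, -2.00000, 4.00000); divide by 12.00000 → v1 = (1.00000, -0.16667, 0.33333)
Sv1 = (3.16667, -0.83333, 0.50000); divide by 3.16667 → v2 = (1.00000, -0.26316, 0.15789)
Requested entry of v2: -10/38 = -0.2632

-0.2632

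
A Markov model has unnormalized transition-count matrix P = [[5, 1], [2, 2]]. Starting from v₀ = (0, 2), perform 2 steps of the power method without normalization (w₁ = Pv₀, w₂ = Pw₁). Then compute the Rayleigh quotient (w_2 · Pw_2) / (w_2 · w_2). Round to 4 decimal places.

w1 = Pv₀ = (2, 4)
w2 = Pw1 = (14, 12)
Pw2 = (82, 52)
w2·Pw2 = 14·82 + 12·52 = 1772; w2·w2 = 14·14 + 12·12 = 340
λ ≈ 1772/340 = 5.2118

5.2118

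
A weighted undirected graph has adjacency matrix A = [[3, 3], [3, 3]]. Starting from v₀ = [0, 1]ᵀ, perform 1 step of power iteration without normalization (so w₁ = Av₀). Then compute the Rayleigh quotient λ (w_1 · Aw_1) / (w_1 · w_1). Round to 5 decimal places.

w1 = Av₀ = (3, 3)
Aw1 = (18, 18)
w1·Aw1 = 3·18 + 3·18 = 108; w1·w1 = 3·3 + 3·3 = 18
λ ≈ 108/18 = 6.00000

6.00000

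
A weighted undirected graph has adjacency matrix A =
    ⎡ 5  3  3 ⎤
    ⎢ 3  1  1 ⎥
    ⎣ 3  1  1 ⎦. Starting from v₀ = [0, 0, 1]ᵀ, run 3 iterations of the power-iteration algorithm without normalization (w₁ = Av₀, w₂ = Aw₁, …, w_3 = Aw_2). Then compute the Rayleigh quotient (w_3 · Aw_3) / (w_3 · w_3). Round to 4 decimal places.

w1 = Av₀ = (5·0 + 3·0 + 3·1; 3·0 + 1·0 + 1·1; 3·0 + 1·0 + 1·1) = (3, 1, 1)
w2 = Aw1 = (5·3 + 3·1 + 3·1; 3·3 + 1·1 + 1·1; 3·3 + 1·1 + 1·1) = (21, 11, 11)
w3 = Aw2 = (171, 85, 85)
Aw3 = (1365, 683, 683)
w3·Aw3 = 171·1365 + 85·683 + 85·683 = 349525; w3·w3 = 171·171 + 85·85 + 85·85 = 43691
λ ≈ 349525/43691 = 7.9999

λ ≈ 7.9999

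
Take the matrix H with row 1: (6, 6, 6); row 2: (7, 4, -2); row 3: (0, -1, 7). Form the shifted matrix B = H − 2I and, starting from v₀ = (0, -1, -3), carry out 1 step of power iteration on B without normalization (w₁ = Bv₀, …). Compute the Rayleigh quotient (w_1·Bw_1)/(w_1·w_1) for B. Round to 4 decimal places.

B = H − 2I has rows (4, 6, 6); (7, 2, -2); (0, -1, 5)
w1 = Bv₀ = (4·0 + 6·(-1) + 6·(-3); 7·0 + 2·(-1) + (-2)·(-3); 0·0 + (-1)·(-1) + 5·(-3)) = (-24, 4, -14)
Bw1 = (-156, -132, -74)
w1·Bw1 = 4252; w1·w1 = 788; μ ≈ 4252/788 = 5.3959

5.3959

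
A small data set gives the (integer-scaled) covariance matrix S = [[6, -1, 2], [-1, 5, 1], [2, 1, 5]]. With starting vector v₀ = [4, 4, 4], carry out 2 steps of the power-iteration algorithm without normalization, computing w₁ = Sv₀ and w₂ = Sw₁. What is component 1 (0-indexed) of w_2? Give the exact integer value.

w1 = Sv₀ = (6·4 + (-1)·4 + 2·4; (-1)·4 + 5·4 + 1·4; 2·4 + 1·4 + 5·4) = (28, 20, 32)
w2 = Sw1 = (6·28 + (-1)·20 + 2·32; (-1)·28 + 5·20 + 1·32; 2·28 + 1·20 + 5·32) = (212, 104, 236)
The requested component of w2 is 104.

104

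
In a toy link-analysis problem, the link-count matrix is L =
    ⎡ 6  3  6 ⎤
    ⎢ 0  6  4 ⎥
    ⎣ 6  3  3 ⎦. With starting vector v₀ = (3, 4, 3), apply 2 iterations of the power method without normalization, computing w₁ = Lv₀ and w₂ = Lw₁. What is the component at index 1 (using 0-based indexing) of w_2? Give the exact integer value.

372

w1 = Lv₀ = (6·3 + 3·4 + 6·3; 0·3 + 6·4 + 4·3; 6·3 + 3·4 + 3·3) = (48, 36, 39)
w2 = Lw1 = (6·48 + 3·36 + 6·39; 0·48 + 6·36 + 4·39; 6·48 + 3·36 + 3·39) = (630, 372, 513)
The requested component of w2 is 372.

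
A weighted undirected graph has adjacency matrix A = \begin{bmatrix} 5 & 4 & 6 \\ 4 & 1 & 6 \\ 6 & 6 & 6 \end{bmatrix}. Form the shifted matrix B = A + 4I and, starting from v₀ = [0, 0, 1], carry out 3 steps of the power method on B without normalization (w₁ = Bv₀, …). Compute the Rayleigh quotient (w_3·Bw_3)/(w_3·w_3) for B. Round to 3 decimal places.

19.132

B = A + 4I has rows (9, 4, 6); (4, 5, 6); (6, 6, 10)
w1 = Bv₀ = (9·0 + 4·0 + 6·1; 4·0 + 5·0 + 6·1; 6·0 + 6·0 + 10·1) = (6, 6, 10)
w2 = Bw1 = (9·6 + 4·6 + 6·10; 4·6 + 5·6 + 6·10; 6·6 + 6·6 + 10·10) = (138, 114, 172)
w3 = Bw2 = (2730, 2154, 3232)
Bw3 = (52578, 41082, 61624)
w3·Bw3 = 431197336; w3·w3 = 22538440; μ ≈ 431197336/22538440 = 19.132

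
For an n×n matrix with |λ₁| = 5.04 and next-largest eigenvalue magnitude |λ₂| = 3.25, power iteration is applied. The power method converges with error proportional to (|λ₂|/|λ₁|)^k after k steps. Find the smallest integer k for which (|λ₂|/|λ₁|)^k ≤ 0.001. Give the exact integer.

|λ₂/λ₁| = 3.25/5.04 = 0.64484
Need k ≥ ln(0.001) / ln(0.64484) = -6.9078 / -0.4388 ≈ 15.744
Smallest integer k satisfying the bound: 16

16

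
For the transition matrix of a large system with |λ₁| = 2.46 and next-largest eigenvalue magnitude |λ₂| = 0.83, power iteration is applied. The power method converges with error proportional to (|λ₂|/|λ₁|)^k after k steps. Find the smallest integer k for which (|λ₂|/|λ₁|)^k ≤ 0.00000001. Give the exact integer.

17

|λ₂/λ₁| = 0.83/2.46 = 0.33740
Need k ≥ ln(0.00000001) / ln(0.33740) = -18.4207 / -1.0865 ≈ 16.954
Smallest integer k satisfying the bound: 17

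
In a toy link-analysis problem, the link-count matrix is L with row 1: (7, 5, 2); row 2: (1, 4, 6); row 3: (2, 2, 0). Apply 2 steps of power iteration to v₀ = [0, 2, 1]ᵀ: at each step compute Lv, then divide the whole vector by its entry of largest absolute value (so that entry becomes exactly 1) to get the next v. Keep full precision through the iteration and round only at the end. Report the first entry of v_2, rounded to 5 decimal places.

Lv0 = (12.000000, 14.000000, 4.000000); divide by 14.000000 → v1 = (0.857143, 1.000000, 0.285714)
Lv1 = (11.571429, 6.571429, 3.714286); divide by 11.571429 → v2 = (1.000000, 0.567901, 0.320988)
Requested entry of v2: 162/162 = 1.00000

1.00000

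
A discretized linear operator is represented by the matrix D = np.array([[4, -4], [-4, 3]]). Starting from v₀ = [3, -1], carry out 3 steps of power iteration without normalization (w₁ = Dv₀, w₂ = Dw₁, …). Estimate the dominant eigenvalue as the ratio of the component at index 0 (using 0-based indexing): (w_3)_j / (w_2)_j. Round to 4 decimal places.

λ ≈ 7.5161

w1 = Dv₀ = (4·3 + (-4)·(-1); (-4)·3 + 3·(-1)) = (16, -15)
w2 = Dw1 = (4·16 + (-4)·(-15); (-4)·16 + 3·(-15)) = (124, -109)
w3 = Dw2 = (932, -823)
Ratio at component: 932 / 124 = 7.5161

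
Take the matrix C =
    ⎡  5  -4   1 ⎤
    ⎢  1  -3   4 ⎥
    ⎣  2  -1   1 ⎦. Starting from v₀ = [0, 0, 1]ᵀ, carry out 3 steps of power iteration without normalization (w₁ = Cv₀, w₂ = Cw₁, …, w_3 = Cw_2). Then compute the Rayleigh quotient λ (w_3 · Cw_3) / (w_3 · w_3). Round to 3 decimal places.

4.973

w1 = Cv₀ = (5·0 + (-4)·0 + 1·1; 1·0 + (-3)·0 + 4·1; 2·0 + (-1)·0 + 1·1) = (1, 4, 1)
w2 = Cw1 = (5·1 + (-4)·4 + 1·1; 1·1 + (-3)·4 + 4·1; 2·1 + (-1)·4 + 1·1) = (-10, -7, -1)
w3 = Cw2 = (-23, 7, -14)
Cw3 = (-157, -100, -67)
w3·Cw3 = (-23)·(-157) + 7·(-100) + (-14)·(-67) = 3849; w3·w3 = (-23)·(-23) + 7·7 + (-14)·(-14) = 774
λ ≈ 3849/774 = 4.973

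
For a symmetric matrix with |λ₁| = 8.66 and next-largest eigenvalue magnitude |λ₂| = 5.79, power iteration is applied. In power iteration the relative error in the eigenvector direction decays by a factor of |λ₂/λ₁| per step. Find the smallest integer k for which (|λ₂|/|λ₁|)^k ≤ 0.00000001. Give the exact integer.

|λ₂/λ₁| = 5.79/8.66 = 0.66859
Need k ≥ ln(0.00000001) / ln(0.66859) = -18.4207 / -0.4026 ≈ 45.756
Smallest integer k satisfying the bound: 46

46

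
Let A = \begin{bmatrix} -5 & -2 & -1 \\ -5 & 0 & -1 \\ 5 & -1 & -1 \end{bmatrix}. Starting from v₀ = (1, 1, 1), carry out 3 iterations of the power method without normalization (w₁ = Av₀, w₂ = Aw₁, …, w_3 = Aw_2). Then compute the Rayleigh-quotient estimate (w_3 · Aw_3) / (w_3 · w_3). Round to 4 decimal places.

-5.7035

w1 = Av₀ = ((-5)·1 + (-2)·1 + (-1)·1; (-5)·1 + 0·1 + (-1)·1; 5·1 + (-1)·1 + (-1)·1) = (-8, -6, 3)
w2 = Aw1 = ((-5)·(-8) + (-2)·(-6) + (-1)·3; (-5)·(-8) + 0·(-6) + (-1)·3; 5·(-8) + (-1)·(-6) + (-1)·3) = (49, 37, -37)
w3 = Aw2 = (-282, -208, 245)
Aw3 = (1581, 1165, -1447)
w3·Aw3 = (-282)·1581 + (-208)·1165 + 245·(-1447) = -1042677; w3·w3 = (-282)·(-282) + (-208)·(-208) + 245·245 = 182813
λ ≈ -1042677/182813 = -5.7035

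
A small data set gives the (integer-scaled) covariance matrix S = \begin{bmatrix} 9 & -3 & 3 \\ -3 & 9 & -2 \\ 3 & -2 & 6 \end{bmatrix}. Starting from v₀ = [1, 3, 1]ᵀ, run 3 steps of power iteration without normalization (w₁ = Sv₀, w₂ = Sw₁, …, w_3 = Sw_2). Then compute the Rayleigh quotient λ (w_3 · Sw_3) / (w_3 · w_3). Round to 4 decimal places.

12.6093

w1 = Sv₀ = (9·1 + (-3)·3 + 3·1; (-3)·1 + 9·3 + (-2)·1; 3·1 + (-2)·3 + 6·1) = (3, 22, 3)
w2 = Sw1 = (9·3 + (-3)·22 + 3·3; (-3)·3 + 9·22 + (-2)·3; 3·3 + (-2)·22 + 6·3) = (-30, 183, -17)
w3 = Sw2 = (-870, 1771, -558)
Sw3 = (-14817, 19665, -9500)
w3·Sw3 = (-870)·(-14817) + 1771·19665 + (-558)·(-9500) = 53018505; w3·w3 = (-870)·(-870) + 1771·1771 + (-558)·(-558) = 4204705
λ ≈ 53018505/4204705 = 12.6093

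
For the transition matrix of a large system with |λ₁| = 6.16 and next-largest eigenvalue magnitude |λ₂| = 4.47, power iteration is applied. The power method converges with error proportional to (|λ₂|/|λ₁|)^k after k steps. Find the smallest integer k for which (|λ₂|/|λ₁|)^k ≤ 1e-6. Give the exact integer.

|λ₂/λ₁| = 4.47/6.16 = 0.72565
Need k ≥ ln(1e-6) / ln(0.72565) = -13.8155 / -0.3207 ≈ 43.081
Smallest integer k satisfying the bound: 44

44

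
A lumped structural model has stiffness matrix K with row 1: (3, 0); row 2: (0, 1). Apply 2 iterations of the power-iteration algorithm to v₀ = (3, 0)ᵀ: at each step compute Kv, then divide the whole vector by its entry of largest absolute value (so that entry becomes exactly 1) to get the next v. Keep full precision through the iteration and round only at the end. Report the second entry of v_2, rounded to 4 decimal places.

Kv0 = (9.00000, 0.00000); divide by 9.00000 → v1 = (1.00000, 0.00000)
Kv1 = (3.00000, 0.00000); divide by 3.00000 → v2 = (1.00000, 0.00000)
Requested entry of v2: 0/27 = 0.0000

0.0000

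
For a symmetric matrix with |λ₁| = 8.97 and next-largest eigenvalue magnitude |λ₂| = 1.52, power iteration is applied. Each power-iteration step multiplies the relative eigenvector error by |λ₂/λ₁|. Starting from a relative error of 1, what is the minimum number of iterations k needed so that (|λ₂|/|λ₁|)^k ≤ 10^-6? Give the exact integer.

|λ₂/λ₁| = 1.52/8.97 = 0.16945
Need k ≥ ln(10^-6) / ln(0.16945) = -13.8155 / -1.7752 ≈ 7.783
Smallest integer k satisfying the bound: 8

8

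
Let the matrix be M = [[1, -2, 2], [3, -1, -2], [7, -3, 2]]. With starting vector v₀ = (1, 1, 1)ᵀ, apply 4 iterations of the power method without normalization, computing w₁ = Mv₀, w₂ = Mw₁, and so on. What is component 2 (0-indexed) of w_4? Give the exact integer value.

765

w1 = Mv₀ = (1, 0, 6)
w2 = Mw1 = (13, -9, 19)
w3 = Mw2 = (69, 10, 156)
w4 = Mw3 = (361, -115, 765)
The requested component of w4 is 765.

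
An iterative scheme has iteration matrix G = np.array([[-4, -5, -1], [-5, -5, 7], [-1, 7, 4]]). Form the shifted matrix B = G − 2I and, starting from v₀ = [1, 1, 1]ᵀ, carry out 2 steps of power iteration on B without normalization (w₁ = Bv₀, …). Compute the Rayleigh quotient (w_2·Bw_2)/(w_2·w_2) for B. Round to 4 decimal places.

μ ≈ -11.5361

B = G − 2I has rows (-6, -5, -1); (-5, -7, 7); (-1, 7, 2)
w1 = Bv₀ = ((-6)·1 + (-5)·1 + (-1)·1; (-5)·1 + (-7)·1 + 7·1; (-1)·1 + 7·1 + 2·1) = (-12, -5, 8)
w2 = Bw1 = ((-6)·(-12) + (-5)·(-5) + (-1)·8; (-5)·(-12) + (-7)·(-5) + 7·8; (-1)·(-12) + 7·(-5) + 2·8) = (89, 151, -7)
Bw2 = (-1282, -1551, 954)
w2·Bw2 = -354977; w2·w2 = 30771; μ ≈ -354977/30771 = -11.5361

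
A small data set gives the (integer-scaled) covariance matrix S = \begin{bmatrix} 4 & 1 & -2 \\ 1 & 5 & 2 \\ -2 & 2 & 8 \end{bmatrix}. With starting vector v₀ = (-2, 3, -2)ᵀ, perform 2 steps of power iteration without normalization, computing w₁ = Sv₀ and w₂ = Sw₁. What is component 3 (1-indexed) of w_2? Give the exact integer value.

w1 = Sv₀ = (4·(-2) + 1·3 + (-2)·(-2); 1·(-2) + 5·3 + 2·(-2); (-2)·(-2) + 2·3 + 8·(-2)) = (-1, 9, -6)
w2 = Sw1 = (4·(-1) + 1·9 + (-2)·(-6); 1·(-1) + 5·9 + 2·(-6); (-2)·(-1) + 2·9 + 8·(-6)) = (17, 32, -28)
The requested component of w2 is -28.

-28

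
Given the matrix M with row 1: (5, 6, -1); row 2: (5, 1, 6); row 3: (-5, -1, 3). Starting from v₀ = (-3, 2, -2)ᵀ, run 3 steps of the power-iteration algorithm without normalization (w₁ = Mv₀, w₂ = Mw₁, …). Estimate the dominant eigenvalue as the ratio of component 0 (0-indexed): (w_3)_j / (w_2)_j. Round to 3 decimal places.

λ ≈ 4.870

w1 = Mv₀ = (-1, -25, 7)
w2 = Mw1 = (-162, 12, 51)
w3 = Mw2 = (-789, -492, 951)
Ratio at component: -789 / -162 = 4.870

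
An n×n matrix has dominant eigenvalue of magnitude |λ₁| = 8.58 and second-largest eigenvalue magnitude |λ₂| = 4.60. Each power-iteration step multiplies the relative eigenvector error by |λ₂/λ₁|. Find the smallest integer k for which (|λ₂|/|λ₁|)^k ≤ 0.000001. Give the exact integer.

23

|λ₂/λ₁| = 4.60/8.58 = 0.53613
Need k ≥ ln(0.000001) / ln(0.53613) = -13.8155 / -0.6234 ≈ 22.162
Smallest integer k satisfying the bound: 23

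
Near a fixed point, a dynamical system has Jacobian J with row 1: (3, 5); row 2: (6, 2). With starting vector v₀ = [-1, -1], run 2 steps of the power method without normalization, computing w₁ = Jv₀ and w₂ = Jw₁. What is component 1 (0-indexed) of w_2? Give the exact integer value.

w1 = Jv₀ = (3·(-1) + 5·(-1); 6·(-1) + 2·(-1)) = (-8, -8)
w2 = Jw1 = (3·(-8) + 5·(-8); 6·(-8) + 2·(-8)) = (-64, -64)
The requested component of w2 is -64.

-64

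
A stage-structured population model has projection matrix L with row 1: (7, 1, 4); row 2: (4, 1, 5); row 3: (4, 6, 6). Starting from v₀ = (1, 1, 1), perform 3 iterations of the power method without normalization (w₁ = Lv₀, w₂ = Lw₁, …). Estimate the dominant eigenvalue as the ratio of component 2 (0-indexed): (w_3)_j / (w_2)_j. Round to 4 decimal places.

w1 = Lv₀ = (12, 10, 16)
w2 = Lw1 = (158, 138, 204)
w3 = Lw2 = (2060, 1790, 2684)
Ratio at component: 2684 / 204 = 13.1569

λ ≈ 13.1569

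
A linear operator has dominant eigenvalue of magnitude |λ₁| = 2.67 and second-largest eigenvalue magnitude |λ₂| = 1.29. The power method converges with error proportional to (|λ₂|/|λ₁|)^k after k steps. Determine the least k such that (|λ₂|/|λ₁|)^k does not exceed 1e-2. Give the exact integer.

7

|λ₂/λ₁| = 1.29/2.67 = 0.48315
Need k ≥ ln(1e-2) / ln(0.48315) = -4.6052 / -0.7274 ≈ 6.331
Smallest integer k satisfying the bound: 7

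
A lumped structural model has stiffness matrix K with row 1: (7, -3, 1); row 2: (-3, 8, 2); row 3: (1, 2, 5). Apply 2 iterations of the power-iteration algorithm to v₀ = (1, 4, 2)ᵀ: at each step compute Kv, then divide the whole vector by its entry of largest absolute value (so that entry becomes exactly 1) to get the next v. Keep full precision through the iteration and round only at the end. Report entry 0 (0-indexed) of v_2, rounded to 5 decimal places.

-0.32476

Kv0 = (-3.000000, 33.000000, 19.000000); divide by 33.000000 → v1 = (-0.090909, 1.000000, 0.575758)
Kv1 = (-3.060606, 9.424242, 4.787879); divide by 9.424242 → v2 = (-0.324759, 1.000000, 0.508039)
Requested entry of v2: -101/311 = -0.32476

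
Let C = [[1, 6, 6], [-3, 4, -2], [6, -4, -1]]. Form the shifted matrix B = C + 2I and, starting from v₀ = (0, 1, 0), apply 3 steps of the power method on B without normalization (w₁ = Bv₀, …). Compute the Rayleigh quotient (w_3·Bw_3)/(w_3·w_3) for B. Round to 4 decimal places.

μ ≈ 6.2153

B = C + 2I has rows (3, 6, 6); (-3, 6, -2); (6, -4, 1)
w1 = Bv₀ = (6, 6, -4)
w2 = Bw1 = (30, 26, 8)
w3 = Bw2 = (294, 50, 84)
Bw3 = (1686, -750, 1648)
w3·Bw3 = 596616; w3·w3 = 95992; μ ≈ 596616/95992 = 6.2153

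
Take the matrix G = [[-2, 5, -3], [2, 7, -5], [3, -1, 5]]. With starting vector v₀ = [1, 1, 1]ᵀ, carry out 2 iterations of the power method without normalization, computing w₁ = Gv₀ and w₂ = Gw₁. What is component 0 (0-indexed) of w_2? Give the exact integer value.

w1 = Gv₀ = ((-2)·1 + 5·1 + (-3)·1; 2·1 + 7·1 + (-5)·1; 3·1 + (-1)·1 + 5·1) = (0, 4, 7)
w2 = Gw1 = ((-2)·0 + 5·4 + (-3)·7; 2·0 + 7·4 + (-5)·7; 3·0 + (-1)·4 + 5·7) = (-1, -7, 31)
The requested component of w2 is -1.

-1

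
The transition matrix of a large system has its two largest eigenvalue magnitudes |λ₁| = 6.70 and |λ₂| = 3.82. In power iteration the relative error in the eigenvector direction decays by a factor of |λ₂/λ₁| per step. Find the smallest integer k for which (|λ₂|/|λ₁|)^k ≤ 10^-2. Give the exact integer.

|λ₂/λ₁| = 3.82/6.70 = 0.57015
Need k ≥ ln(10^-2) / ln(0.57015) = -4.6052 / -0.5619 ≈ 8.196
Smallest integer k satisfying the bound: 9

9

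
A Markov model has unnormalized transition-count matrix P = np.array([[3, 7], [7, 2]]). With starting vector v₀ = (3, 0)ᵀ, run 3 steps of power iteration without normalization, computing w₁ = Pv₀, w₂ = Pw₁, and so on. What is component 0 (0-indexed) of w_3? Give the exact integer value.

1257

w1 = Pv₀ = (3·3 + 7·0; 7·3 + 2·0) = (9, 21)
w2 = Pw1 = (3·9 + 7·21; 7·9 + 2·21) = (174, 105)
w3 = Pw2 = (1257, 1428)
The requested component of w3 is 1257.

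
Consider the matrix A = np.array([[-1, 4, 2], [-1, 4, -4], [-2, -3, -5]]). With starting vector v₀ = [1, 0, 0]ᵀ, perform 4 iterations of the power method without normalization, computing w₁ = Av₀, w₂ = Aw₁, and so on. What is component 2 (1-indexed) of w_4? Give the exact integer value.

w1 = Av₀ = ((-1)·1 + 4·0 + 2·0; (-1)·1 + 4·0 + (-4)·0; (-2)·1 + (-3)·0 + (-5)·0) = (-1, -1, -2)
w2 = Aw1 = ((-1)·(-1) + 4·(-1) + 2·(-2); (-1)·(-1) + 4·(-1) + (-4)·(-2); (-2)·(-1) + (-3)·(-1) + (-5)·(-2)) = (-7, 5, 15)
w3 = Aw2 = (57, -33, -76)
w4 = Aw3 = (-341, 115, 365)
The requested component of w4 is 115.

115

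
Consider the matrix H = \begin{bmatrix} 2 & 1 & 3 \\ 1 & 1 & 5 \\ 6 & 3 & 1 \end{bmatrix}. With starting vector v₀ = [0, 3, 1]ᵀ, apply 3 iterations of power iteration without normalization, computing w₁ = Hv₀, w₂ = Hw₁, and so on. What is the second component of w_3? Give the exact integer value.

464

w1 = Hv₀ = (6, 8, 10)
w2 = Hw1 = (50, 64, 70)
w3 = Hw2 = (374, 464, 562)
The requested component of w3 is 464.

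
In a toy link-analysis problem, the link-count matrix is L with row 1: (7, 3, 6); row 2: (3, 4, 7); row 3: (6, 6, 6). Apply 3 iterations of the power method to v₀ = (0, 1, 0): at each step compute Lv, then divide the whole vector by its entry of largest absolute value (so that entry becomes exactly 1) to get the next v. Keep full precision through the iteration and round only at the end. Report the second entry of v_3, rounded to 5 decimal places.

Lv0 = (3.000000, 4.000000, 6.000000); divide by 6.000000 → v1 = (0.500000, 0.666667, 1.000000)
Lv1 = (11.500000, 11.166667, 13.000000); divide by 13.000000 → v2 = (0.884615, 0.858974, 1.000000)
Lv2 = (14.769231, 13.089744, 16.461538); divide by 16.461538 → v3 = (0.897196, 0.795171, 1.000000)
Requested entry of v3: 1021/1284 = 0.79517

0.79517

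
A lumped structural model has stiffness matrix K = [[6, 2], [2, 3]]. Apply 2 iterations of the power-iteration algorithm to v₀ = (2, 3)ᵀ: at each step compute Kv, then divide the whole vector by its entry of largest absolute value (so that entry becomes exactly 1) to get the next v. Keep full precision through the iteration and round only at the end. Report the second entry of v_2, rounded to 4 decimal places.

0.5597

Kv0 = (18.00000, 13.00000); divide by 18.00000 → v1 = (1.00000, 0.72222)
Kv1 = (7.44444, 4.16667); divide by 7.44444 → v2 = (1.00000, 0.55970)
Requested entry of v2: 75/134 = 0.5597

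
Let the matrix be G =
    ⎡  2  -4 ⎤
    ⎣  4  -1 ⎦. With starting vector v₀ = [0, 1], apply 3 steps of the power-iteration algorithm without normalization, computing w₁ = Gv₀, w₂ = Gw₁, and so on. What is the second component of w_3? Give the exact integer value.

w1 = Gv₀ = (-4, -1)
w2 = Gw1 = (-4, -15)
w3 = Gw2 = (52, -1)
The requested component of w3 is -1.

-1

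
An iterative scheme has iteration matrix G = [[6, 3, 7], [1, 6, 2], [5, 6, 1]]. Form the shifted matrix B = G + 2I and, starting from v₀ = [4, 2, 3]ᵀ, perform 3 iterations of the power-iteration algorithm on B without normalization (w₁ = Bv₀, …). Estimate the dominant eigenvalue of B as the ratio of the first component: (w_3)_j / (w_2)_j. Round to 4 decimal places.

14.0514

B = G + 2I has rows (8, 3, 7); (1, 8, 2); (5, 6, 3)
w1 = Bv₀ = (8·4 + 3·2 + 7·3; 1·4 + 8·2 + 2·3; 5·4 + 6·2 + 3·3) = (59, 26, 41)
w2 = Bw1 = (8·59 + 3·26 + 7·41; 1·59 + 8·26 + 2·41; 5·59 + 6·26 + 3·41) = (837, 349, 574)
w3 = Bw2 = (11761, 4777, 8001)
Ratio: 11761/837 = 14.0514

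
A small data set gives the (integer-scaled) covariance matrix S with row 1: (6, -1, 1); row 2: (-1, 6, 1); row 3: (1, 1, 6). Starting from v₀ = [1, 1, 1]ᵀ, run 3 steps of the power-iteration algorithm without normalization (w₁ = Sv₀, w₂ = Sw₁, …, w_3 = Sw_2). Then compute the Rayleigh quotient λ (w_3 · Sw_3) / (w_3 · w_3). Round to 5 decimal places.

6.98700

w1 = Sv₀ = (6, 6, 8)
w2 = Sw1 = (38, 38, 60)
w3 = Sw2 = (250, 250, 436)
Sw3 = (1686, 1686, 3116)
w3·Sw3 = 250·1686 + 250·1686 + 436·3116 = 2201576; w3·w3 = 250·250 + 250·250 + 436·436 = 315096
λ ≈ 2201576/315096 = 6.98700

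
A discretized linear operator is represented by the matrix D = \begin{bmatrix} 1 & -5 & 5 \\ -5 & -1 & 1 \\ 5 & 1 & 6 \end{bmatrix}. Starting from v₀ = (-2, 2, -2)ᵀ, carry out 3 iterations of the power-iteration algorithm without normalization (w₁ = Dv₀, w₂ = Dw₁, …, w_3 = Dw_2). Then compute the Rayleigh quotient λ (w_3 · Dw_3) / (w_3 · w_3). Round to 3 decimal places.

9.394

w1 = Dv₀ = (-22, 6, -20)
w2 = Dw1 = (-152, 84, -224)
w3 = Dw2 = (-1692, 452, -2020)
Dw3 = (-14052, 5988, -20128)
w3·Dw3 = (-1692)·(-14052) + 452·5988 + (-2020)·(-20128) = 67141120; w3·w3 = (-1692)·(-1692) + 452·452 + (-2020)·(-2020) = 7147568
λ ≈ 67141120/7147568 = 9.394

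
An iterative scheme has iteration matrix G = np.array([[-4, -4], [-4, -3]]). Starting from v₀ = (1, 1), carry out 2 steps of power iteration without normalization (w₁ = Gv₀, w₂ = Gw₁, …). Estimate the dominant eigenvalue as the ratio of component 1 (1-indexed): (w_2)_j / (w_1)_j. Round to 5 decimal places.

w1 = Gv₀ = (-8, -7)
w2 = Gw1 = (60, 53)
Ratio at component: 60 / -8 = -7.50000

λ ≈ -7.50000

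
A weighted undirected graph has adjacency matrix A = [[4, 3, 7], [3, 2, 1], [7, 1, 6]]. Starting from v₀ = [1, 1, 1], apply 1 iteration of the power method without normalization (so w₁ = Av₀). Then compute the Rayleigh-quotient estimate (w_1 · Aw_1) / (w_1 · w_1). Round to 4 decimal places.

λ ≈ 12.7290

w1 = Av₀ = (4·1 + 3·1 + 7·1; 3·1 + 2·1 + 1·1; 7·1 + 1·1 + 6·1) = (14, 6, 14)
Aw1 = (172, 68, 188)
w1·Aw1 = 14·172 + 6·68 + 14·188 = 5448; w1·w1 = 14·14 + 6·6 + 14·14 = 428
λ ≈ 5448/428 = 12.7290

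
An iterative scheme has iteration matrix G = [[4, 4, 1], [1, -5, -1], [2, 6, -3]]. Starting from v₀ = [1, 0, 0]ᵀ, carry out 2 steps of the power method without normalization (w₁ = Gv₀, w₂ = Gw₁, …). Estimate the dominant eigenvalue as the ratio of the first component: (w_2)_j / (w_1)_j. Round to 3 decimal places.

w1 = Gv₀ = (4·1 + 4·0 + 1·0; 1·1 + (-5)·0 + (-1)·0; 2·1 + 6·0 + (-3)·0) = (4, 1, 2)
w2 = Gw1 = (4·4 + 4·1 + 1·2; 1·4 + (-5)·1 + (-1)·2; 2·4 + 6·1 + (-3)·2) = (22, -3, 8)
Ratio at component: 22 / 4 = 5.500

λ ≈ 5.500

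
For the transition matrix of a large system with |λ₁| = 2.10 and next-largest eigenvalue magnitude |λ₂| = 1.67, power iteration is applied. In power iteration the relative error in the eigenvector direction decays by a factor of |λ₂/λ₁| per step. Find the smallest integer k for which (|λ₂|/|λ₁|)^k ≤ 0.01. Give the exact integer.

|λ₂/λ₁| = 1.67/2.10 = 0.79524
Need k ≥ ln(0.01) / ln(0.79524) = -4.6052 / -0.2291 ≈ 20.100
Smallest integer k satisfying the bound: 21

21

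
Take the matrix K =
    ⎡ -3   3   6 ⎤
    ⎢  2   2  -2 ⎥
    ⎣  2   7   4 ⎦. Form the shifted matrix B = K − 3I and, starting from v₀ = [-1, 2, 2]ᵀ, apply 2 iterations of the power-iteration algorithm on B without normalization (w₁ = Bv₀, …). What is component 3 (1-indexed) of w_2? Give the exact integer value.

B = K − 3I has rows (-6, 3, 6); (2, -1, -2); (2, 7, 1)
w1 = Bv₀ = ((-6)·(-1) + 3·2 + 6·2; 2·(-1) + (-1)·2 + (-2)·2; 2·(-1) + 7·2 + 1·2) = (24, -8, 14)
w2 = Bw1 = ((-6)·24 + 3·(-8) + 6·14; 2·24 + (-1)·(-8) + (-2)·14; 2·24 + 7·(-8) + 1·14) = (-84, 28, 6)
Requested component of w2: 6

6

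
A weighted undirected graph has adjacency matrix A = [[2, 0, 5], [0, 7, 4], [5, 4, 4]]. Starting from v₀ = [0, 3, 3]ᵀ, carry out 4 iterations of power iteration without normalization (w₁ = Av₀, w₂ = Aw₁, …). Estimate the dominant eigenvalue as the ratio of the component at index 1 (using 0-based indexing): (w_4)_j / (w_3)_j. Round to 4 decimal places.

w1 = Av₀ = (2·0 + 0·3 + 5·3; 0·0 + 7·3 + 4·3; 5·0 + 4·3 + 4·3) = (15, 33, 24)
w2 = Aw1 = (2·15 + 0·33 + 5·24; 0·15 + 7·33 + 4·24; 5·15 + 4·33 + 4·24) = (150, 327, 303)
w3 = Aw2 = (1815, 3501, 3270)
w4 = Aw3 = (19980, 37587, 36159)
Ratio at component: 37587 / 3501 = 10.7361

λ ≈ 10.7361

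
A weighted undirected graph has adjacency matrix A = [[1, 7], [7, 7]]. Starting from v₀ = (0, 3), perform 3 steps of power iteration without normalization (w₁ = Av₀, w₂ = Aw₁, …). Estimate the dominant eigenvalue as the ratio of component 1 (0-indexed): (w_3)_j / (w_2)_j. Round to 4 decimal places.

w1 = Av₀ = (1·0 + 7·3; 7·0 + 7·3) = (21, 21)
w2 = Aw1 = (1·21 + 7·21; 7·21 + 7·21) = (168, 294)
w3 = Aw2 = (2226, 3234)
Ratio at component: 3234 / 294 = 11.0000

λ ≈ 11.0000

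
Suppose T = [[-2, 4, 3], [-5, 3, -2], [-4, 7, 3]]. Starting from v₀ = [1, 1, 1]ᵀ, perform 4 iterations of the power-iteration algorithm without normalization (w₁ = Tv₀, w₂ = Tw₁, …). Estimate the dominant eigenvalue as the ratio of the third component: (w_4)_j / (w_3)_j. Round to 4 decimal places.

w1 = Tv₀ = (5, -4, 6)
w2 = Tw1 = (-8, -49, -30)
w3 = Tw2 = (-270, -47, -401)
w4 = Tw3 = (-851, 2011, -452)
Ratio at component: -452 / -401 = 1.1272

1.1272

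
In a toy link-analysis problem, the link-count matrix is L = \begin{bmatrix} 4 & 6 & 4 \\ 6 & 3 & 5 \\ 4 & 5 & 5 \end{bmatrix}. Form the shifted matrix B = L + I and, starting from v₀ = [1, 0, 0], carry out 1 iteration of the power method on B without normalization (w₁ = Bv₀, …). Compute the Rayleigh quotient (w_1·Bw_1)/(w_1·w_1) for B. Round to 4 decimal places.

μ ≈ 14.6104

B = L + I has rows (5, 6, 4); (6, 4, 5); (4, 5, 6)
w1 = Bv₀ = (5·1 + 6·0 + 4·0; 6·1 + 4·0 + 5·0; 4·1 + 5·0 + 6·0) = (5, 6, 4)
Bw1 = (77, 74, 74)
w1·Bw1 = 1125; w1·w1 = 77; μ ≈ 1125/77 = 14.6104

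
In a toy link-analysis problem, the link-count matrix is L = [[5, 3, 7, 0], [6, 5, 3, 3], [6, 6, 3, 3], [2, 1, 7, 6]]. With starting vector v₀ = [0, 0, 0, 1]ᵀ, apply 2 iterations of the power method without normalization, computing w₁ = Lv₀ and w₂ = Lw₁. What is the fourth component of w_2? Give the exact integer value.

60

w1 = Lv₀ = (0, 3, 3, 6)
w2 = Lw1 = (30, 42, 45, 60)
The requested component of w2 is 60.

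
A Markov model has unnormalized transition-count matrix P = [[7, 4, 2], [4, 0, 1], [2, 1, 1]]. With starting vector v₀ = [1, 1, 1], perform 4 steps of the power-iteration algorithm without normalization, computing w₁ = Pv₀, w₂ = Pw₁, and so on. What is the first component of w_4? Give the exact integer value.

10591

w1 = Pv₀ = (7·1 + 4·1 + 2·1; 4·1 + 0·1 + 1·1; 2·1 + 1·1 + 1·1) = (13, 5, 4)
w2 = Pw1 = (7·13 + 4·5 + 2·4; 4·13 + 0·5 + 1·4; 2·13 + 1·5 + 1·4) = (119, 56, 35)
w3 = Pw2 = (1127, 511, 329)
w4 = Pw3 = (10591, 4837, 3094)
The requested component of w4 is 10591.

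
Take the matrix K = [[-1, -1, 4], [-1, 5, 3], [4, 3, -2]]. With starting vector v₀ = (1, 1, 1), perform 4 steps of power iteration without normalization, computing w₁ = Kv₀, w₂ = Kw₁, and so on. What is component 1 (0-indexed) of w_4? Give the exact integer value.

w1 = Kv₀ = ((-1)·1 + (-1)·1 + 4·1; (-1)·1 + 5·1 + 3·1; 4·1 + 3·1 + (-2)·1) = (2, 7, 5)
w2 = Kw1 = ((-1)·2 + (-1)·7 + 4·5; (-1)·2 + 5·7 + 3·5; 4·2 + 3·7 + (-2)·5) = (11, 48, 19)
w3 = Kw2 = (17, 286, 150)
w4 = Kw3 = (297, 1863, 626)
The requested component of w4 is 1863.

1863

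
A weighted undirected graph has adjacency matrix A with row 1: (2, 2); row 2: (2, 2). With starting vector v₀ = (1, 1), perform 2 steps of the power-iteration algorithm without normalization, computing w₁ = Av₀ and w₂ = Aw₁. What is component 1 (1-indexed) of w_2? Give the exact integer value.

16

w1 = Av₀ = (2·1 + 2·1; 2·1 + 2·1) = (4, 4)
w2 = Aw1 = (2·4 + 2·4; 2·4 + 2·4) = (16, 16)
The requested component of w2 is 16.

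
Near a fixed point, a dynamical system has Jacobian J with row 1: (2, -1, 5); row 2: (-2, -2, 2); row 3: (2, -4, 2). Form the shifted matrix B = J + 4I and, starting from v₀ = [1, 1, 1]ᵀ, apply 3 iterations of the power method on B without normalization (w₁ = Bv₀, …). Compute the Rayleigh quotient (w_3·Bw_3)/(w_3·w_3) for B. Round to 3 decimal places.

B = J + 4I has rows (6, -1, 5); (-2, 2, 2); (2, -4, 6)
w1 = Bv₀ = (6·1 + (-1)·1 + 5·1; (-2)·1 + 2·1 + 2·1; 2·1 + (-4)·1 + 6·1) = (10, 2, 4)
w2 = Bw1 = (6·10 + (-1)·2 + 5·4; (-2)·10 + 2·2 + 2·4; 2·10 + (-4)·2 + 6·4) = (78, -8, 36)
w3 = Bw2 = (656, -100, 404)
Bw3 = (6056, -704, 4136)
w3·Bw3 = 5714080; w3·w3 = 603552; μ ≈ 5714080/603552 = 9.467

μ ≈ 9.467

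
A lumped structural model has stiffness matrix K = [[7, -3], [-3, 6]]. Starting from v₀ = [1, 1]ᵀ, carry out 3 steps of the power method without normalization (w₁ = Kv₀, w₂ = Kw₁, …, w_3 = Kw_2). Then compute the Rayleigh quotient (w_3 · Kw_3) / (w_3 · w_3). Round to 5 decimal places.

λ ≈ 8.02803

w1 = Kv₀ = (7·1 + (-3)·1; (-3)·1 + 6·1) = (4, 3)
w2 = Kw1 = (7·4 + (-3)·3; (-3)·4 + 6·3) = (19, 6)
w3 = Kw2 = (115, -21)
Kw3 = (868, -471)
w3·Kw3 = 115·868 + (-21)·(-471) = 109711; w3·w3 = 115·115 + (-21)·(-21) = 13666
λ ≈ 109711/13666 = 8.02803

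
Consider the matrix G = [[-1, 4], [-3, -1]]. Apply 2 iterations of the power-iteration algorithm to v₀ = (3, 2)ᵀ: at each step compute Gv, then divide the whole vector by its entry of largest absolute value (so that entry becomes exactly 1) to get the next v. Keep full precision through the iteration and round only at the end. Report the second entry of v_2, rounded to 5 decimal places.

Gv0 = (5.000000, -11.000000); divide by -11.000000 → v1 = (-0.454545, 1.000000)
Gv1 = (4.454545, 0.363636); divide by 4.454545 → v2 = (1.000000, 0.081633)
Requested entry of v2: -4/-49 = 0.08163

0.08163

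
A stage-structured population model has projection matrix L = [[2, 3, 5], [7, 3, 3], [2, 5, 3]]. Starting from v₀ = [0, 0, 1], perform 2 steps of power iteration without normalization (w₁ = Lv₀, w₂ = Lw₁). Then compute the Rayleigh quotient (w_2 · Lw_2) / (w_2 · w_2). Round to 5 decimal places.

w1 = Lv₀ = (5, 3, 3)
w2 = Lw1 = (34, 53, 34)
Lw2 = (397, 499, 435)
w2·Lw2 = 34·397 + 53·499 + 34·435 = 54735; w2·w2 = 34·34 + 53·53 + 34·34 = 5121
λ ≈ 54735/5121 = 10.68834

λ ≈ 10.68834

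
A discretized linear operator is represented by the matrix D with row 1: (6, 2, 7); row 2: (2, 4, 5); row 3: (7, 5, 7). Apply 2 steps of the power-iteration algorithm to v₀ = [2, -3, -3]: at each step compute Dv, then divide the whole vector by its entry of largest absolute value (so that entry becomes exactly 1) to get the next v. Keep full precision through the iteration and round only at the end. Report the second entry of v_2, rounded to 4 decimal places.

Dv0 = (-15.00000, -23.00000, -22.00000); divide by -23.00000 → v1 = (0.65217, 1.00000, 0.95652)
Dv1 = (12.60870, 10.08696, 16.26087); divide by 16.26087 → v2 = (0.77540, 0.62032, 1.00000)
Requested entry of v2: -232/-374 = 0.6203

0.6203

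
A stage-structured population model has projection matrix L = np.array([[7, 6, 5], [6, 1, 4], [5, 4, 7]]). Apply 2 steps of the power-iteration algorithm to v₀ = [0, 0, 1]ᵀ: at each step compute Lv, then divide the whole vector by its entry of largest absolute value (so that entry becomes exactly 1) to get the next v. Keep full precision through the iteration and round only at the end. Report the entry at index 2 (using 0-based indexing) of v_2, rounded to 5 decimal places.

Lv0 = (5.000000, 4.000000, 7.000000); divide by 7.000000 → v1 = (0.714286, 0.571429, 1.000000)
Lv1 = (13.428571, 8.857143, 12.857143); divide by 13.428571 → v2 = (1.000000, 0.659574, 0.957447)
Requested entry of v2: 90/94 = 0.95745

0.95745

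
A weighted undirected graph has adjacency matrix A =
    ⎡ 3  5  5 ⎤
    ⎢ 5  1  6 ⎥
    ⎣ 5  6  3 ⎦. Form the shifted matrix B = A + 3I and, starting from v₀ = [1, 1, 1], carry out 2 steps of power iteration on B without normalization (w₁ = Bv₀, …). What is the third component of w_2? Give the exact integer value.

B = A + 3I has rows (6, 5, 5); (5, 4, 6); (5, 6, 6)
w1 = Bv₀ = (6·1 + 5·1 + 5·1; 5·1 + 4·1 + 6·1; 5·1 + 6·1 + 6·1) = (16, 15, 17)
w2 = Bw1 = (6·16 + 5·15 + 5·17; 5·16 + 4·15 + 6·17; 5·16 + 6·15 + 6·17) = (256, 242, 272)
Requested component of w2: 272

272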